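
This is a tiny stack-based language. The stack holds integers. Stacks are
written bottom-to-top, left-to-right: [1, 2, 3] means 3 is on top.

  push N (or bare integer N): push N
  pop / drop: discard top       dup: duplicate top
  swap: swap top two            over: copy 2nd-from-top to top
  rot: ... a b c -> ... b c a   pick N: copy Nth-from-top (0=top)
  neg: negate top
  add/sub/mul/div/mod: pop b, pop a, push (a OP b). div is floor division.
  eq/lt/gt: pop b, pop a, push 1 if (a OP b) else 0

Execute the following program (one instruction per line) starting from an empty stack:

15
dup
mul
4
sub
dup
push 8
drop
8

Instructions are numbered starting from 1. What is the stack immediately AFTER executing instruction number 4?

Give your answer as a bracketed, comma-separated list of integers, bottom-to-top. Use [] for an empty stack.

Answer: [225, 4]

Derivation:
Step 1 ('15'): [15]
Step 2 ('dup'): [15, 15]
Step 3 ('mul'): [225]
Step 4 ('4'): [225, 4]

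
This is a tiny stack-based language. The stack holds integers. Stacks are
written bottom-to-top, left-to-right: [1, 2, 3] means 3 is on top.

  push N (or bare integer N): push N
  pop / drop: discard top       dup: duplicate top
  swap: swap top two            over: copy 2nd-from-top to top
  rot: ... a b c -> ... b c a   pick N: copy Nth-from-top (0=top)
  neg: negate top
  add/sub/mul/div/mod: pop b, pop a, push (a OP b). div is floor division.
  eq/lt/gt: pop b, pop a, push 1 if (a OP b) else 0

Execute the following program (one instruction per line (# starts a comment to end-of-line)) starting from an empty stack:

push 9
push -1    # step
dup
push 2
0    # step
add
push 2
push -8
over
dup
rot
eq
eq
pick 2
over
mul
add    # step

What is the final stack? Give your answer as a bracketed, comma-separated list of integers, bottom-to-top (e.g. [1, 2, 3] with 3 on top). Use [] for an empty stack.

After 'push 9': [9]
After 'push -1': [9, -1]
After 'dup': [9, -1, -1]
After 'push 2': [9, -1, -1, 2]
After 'push 0': [9, -1, -1, 2, 0]
After 'add': [9, -1, -1, 2]
After 'push 2': [9, -1, -1, 2, 2]
After 'push -8': [9, -1, -1, 2, 2, -8]
After 'over': [9, -1, -1, 2, 2, -8, 2]
After 'dup': [9, -1, -1, 2, 2, -8, 2, 2]
After 'rot': [9, -1, -1, 2, 2, 2, 2, -8]
After 'eq': [9, -1, -1, 2, 2, 2, 0]
After 'eq': [9, -1, -1, 2, 2, 0]
After 'pick 2': [9, -1, -1, 2, 2, 0, 2]
After 'over': [9, -1, -1, 2, 2, 0, 2, 0]
After 'mul': [9, -1, -1, 2, 2, 0, 0]
After 'add': [9, -1, -1, 2, 2, 0]

Answer: [9, -1, -1, 2, 2, 0]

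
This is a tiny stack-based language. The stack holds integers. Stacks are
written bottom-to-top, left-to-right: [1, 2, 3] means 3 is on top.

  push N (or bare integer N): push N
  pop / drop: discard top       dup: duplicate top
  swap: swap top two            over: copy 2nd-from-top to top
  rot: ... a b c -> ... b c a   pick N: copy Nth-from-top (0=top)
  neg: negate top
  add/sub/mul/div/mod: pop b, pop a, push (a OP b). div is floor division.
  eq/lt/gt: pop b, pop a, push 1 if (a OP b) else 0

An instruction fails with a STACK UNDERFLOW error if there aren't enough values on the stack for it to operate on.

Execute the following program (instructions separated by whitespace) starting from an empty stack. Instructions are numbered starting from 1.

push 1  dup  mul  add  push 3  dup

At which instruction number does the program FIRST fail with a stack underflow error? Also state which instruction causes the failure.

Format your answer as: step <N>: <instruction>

Answer: step 4: add

Derivation:
Step 1 ('push 1'): stack = [1], depth = 1
Step 2 ('dup'): stack = [1, 1], depth = 2
Step 3 ('mul'): stack = [1], depth = 1
Step 4 ('add'): needs 2 value(s) but depth is 1 — STACK UNDERFLOW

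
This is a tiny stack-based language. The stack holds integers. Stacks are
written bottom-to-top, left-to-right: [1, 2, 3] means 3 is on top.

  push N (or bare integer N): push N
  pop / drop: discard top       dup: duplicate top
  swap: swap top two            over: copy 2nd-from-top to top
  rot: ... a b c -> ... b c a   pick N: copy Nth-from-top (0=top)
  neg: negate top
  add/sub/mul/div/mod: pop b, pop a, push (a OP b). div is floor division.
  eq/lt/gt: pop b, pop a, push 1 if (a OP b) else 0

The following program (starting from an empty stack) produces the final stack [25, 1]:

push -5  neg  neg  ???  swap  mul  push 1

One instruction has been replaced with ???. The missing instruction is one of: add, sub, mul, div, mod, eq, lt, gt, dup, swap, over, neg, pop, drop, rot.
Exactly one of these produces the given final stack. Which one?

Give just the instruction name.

Answer: dup

Derivation:
Stack before ???: [-5]
Stack after ???:  [-5, -5]
The instruction that transforms [-5] -> [-5, -5] is: dup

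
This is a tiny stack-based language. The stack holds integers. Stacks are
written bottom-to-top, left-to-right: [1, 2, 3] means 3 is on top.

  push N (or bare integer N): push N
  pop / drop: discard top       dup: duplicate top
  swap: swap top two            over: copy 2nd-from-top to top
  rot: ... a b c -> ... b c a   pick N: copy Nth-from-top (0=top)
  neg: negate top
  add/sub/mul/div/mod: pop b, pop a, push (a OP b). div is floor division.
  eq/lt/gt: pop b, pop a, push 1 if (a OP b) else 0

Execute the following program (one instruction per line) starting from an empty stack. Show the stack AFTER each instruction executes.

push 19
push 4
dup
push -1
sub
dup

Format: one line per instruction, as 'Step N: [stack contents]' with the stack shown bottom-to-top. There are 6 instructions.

Step 1: [19]
Step 2: [19, 4]
Step 3: [19, 4, 4]
Step 4: [19, 4, 4, -1]
Step 5: [19, 4, 5]
Step 6: [19, 4, 5, 5]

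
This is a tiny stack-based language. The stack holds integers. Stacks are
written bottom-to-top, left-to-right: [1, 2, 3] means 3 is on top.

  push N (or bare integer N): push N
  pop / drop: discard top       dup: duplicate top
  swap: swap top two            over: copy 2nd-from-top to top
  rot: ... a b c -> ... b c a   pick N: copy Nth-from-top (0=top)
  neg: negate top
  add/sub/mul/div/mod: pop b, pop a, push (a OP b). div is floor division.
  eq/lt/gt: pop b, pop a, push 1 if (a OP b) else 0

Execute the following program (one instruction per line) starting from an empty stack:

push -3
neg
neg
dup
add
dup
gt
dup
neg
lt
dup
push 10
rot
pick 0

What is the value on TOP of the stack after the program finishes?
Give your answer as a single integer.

After 'push -3': [-3]
After 'neg': [3]
After 'neg': [-3]
After 'dup': [-3, -3]
After 'add': [-6]
After 'dup': [-6, -6]
After 'gt': [0]
After 'dup': [0, 0]
After 'neg': [0, 0]
After 'lt': [0]
After 'dup': [0, 0]
After 'push 10': [0, 0, 10]
After 'rot': [0, 10, 0]
After 'pick 0': [0, 10, 0, 0]

Answer: 0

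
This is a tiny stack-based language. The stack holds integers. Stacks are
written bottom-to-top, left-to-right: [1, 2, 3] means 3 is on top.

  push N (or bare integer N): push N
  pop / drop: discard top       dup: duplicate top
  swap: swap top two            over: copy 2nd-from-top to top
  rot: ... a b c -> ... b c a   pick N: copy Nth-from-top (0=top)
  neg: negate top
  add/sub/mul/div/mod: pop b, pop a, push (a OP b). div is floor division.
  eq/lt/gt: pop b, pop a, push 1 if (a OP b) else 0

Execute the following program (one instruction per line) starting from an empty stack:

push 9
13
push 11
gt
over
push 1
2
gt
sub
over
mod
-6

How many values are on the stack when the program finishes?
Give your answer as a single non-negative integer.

After 'push 9': stack = [9] (depth 1)
After 'push 13': stack = [9, 13] (depth 2)
After 'push 11': stack = [9, 13, 11] (depth 3)
After 'gt': stack = [9, 1] (depth 2)
After 'over': stack = [9, 1, 9] (depth 3)
After 'push 1': stack = [9, 1, 9, 1] (depth 4)
After 'push 2': stack = [9, 1, 9, 1, 2] (depth 5)
After 'gt': stack = [9, 1, 9, 0] (depth 4)
After 'sub': stack = [9, 1, 9] (depth 3)
After 'over': stack = [9, 1, 9, 1] (depth 4)
After 'mod': stack = [9, 1, 0] (depth 3)
After 'push -6': stack = [9, 1, 0, -6] (depth 4)

Answer: 4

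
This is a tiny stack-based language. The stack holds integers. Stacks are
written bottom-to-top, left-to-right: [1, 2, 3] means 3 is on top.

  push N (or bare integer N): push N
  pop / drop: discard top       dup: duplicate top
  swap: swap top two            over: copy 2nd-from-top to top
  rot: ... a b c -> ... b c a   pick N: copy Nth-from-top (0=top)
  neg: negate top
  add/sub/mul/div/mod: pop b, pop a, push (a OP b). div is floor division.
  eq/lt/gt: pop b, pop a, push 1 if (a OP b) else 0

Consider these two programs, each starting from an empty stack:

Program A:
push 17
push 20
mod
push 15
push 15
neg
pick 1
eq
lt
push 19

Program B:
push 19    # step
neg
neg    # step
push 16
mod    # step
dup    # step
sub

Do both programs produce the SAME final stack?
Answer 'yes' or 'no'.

Answer: no

Derivation:
Program A trace:
  After 'push 17': [17]
  After 'push 20': [17, 20]
  After 'mod': [17]
  After 'push 15': [17, 15]
  After 'push 15': [17, 15, 15]
  After 'neg': [17, 15, -15]
  After 'pick 1': [17, 15, -15, 15]
  After 'eq': [17, 15, 0]
  After 'lt': [17, 0]
  After 'push 19': [17, 0, 19]
Program A final stack: [17, 0, 19]

Program B trace:
  After 'push 19': [19]
  After 'neg': [-19]
  After 'neg': [19]
  After 'push 16': [19, 16]
  After 'mod': [3]
  After 'dup': [3, 3]
  After 'sub': [0]
Program B final stack: [0]
Same: no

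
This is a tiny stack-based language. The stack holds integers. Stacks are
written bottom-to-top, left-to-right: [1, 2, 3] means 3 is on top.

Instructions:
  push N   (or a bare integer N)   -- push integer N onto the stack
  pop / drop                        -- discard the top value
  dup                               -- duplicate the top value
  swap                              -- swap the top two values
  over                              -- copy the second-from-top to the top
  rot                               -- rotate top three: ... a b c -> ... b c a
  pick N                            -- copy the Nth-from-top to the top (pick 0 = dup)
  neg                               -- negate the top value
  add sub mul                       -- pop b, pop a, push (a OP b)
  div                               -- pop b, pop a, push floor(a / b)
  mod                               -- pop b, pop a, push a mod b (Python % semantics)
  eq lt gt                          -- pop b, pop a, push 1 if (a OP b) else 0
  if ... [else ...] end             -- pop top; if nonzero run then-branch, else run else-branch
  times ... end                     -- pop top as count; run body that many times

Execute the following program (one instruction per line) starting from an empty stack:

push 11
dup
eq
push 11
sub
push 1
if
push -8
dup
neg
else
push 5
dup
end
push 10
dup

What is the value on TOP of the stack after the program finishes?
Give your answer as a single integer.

After 'push 11': [11]
After 'dup': [11, 11]
After 'eq': [1]
After 'push 11': [1, 11]
After 'sub': [-10]
After 'push 1': [-10, 1]
After 'if': [-10]
After 'push -8': [-10, -8]
After 'dup': [-10, -8, -8]
After 'neg': [-10, -8, 8]
After 'push 10': [-10, -8, 8, 10]
After 'dup': [-10, -8, 8, 10, 10]

Answer: 10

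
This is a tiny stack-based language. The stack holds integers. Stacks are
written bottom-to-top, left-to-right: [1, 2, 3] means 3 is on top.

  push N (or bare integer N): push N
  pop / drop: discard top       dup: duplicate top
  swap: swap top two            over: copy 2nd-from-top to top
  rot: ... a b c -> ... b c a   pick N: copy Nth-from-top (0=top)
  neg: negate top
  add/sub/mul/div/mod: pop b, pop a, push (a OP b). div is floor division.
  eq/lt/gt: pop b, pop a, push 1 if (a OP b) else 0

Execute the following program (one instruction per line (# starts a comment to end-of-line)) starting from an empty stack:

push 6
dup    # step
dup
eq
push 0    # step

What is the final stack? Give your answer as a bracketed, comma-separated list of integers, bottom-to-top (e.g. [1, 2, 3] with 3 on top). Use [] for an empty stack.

After 'push 6': [6]
After 'dup': [6, 6]
After 'dup': [6, 6, 6]
After 'eq': [6, 1]
After 'push 0': [6, 1, 0]

Answer: [6, 1, 0]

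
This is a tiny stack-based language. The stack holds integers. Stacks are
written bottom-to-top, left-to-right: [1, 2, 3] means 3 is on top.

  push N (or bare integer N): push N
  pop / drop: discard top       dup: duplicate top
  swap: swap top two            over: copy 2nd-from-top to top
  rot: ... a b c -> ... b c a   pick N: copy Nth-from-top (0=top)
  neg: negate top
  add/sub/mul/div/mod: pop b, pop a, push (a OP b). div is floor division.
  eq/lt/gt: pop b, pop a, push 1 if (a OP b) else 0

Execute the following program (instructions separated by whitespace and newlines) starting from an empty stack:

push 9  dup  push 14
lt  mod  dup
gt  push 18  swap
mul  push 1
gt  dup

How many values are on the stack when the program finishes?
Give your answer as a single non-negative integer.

After 'push 9': stack = [9] (depth 1)
After 'dup': stack = [9, 9] (depth 2)
After 'push 14': stack = [9, 9, 14] (depth 3)
After 'lt': stack = [9, 1] (depth 2)
After 'mod': stack = [0] (depth 1)
After 'dup': stack = [0, 0] (depth 2)
After 'gt': stack = [0] (depth 1)
After 'push 18': stack = [0, 18] (depth 2)
After 'swap': stack = [18, 0] (depth 2)
After 'mul': stack = [0] (depth 1)
After 'push 1': stack = [0, 1] (depth 2)
After 'gt': stack = [0] (depth 1)
After 'dup': stack = [0, 0] (depth 2)

Answer: 2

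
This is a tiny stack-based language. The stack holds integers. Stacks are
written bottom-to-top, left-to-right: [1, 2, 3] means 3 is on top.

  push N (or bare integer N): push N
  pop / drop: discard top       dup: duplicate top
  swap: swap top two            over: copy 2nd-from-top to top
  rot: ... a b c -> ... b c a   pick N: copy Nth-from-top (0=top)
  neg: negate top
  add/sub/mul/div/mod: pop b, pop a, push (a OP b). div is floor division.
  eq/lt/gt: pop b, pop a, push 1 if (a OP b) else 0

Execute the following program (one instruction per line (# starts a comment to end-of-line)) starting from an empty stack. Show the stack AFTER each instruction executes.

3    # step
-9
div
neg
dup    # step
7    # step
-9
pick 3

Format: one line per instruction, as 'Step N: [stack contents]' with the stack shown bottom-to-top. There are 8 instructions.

Step 1: [3]
Step 2: [3, -9]
Step 3: [-1]
Step 4: [1]
Step 5: [1, 1]
Step 6: [1, 1, 7]
Step 7: [1, 1, 7, -9]
Step 8: [1, 1, 7, -9, 1]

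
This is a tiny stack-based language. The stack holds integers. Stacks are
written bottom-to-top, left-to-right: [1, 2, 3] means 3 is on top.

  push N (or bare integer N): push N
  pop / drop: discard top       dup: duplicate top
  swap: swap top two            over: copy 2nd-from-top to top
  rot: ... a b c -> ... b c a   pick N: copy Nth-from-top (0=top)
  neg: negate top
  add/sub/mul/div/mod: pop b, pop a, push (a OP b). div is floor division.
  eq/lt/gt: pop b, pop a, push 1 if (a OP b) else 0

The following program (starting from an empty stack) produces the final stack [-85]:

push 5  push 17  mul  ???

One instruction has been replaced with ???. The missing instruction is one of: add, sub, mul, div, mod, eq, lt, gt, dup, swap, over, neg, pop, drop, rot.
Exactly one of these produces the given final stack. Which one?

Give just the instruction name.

Answer: neg

Derivation:
Stack before ???: [85]
Stack after ???:  [-85]
The instruction that transforms [85] -> [-85] is: neg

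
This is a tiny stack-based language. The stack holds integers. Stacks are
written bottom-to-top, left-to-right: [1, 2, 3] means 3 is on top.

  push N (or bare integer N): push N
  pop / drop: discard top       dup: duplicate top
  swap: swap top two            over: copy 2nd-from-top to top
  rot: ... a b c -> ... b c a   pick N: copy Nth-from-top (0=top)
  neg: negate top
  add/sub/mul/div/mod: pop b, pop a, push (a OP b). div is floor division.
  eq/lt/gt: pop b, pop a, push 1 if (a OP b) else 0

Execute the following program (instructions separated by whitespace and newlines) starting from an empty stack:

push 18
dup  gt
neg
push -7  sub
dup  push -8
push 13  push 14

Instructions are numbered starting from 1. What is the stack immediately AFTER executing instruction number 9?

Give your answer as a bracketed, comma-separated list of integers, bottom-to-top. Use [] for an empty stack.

Step 1 ('push 18'): [18]
Step 2 ('dup'): [18, 18]
Step 3 ('gt'): [0]
Step 4 ('neg'): [0]
Step 5 ('push -7'): [0, -7]
Step 6 ('sub'): [7]
Step 7 ('dup'): [7, 7]
Step 8 ('push -8'): [7, 7, -8]
Step 9 ('push 13'): [7, 7, -8, 13]

Answer: [7, 7, -8, 13]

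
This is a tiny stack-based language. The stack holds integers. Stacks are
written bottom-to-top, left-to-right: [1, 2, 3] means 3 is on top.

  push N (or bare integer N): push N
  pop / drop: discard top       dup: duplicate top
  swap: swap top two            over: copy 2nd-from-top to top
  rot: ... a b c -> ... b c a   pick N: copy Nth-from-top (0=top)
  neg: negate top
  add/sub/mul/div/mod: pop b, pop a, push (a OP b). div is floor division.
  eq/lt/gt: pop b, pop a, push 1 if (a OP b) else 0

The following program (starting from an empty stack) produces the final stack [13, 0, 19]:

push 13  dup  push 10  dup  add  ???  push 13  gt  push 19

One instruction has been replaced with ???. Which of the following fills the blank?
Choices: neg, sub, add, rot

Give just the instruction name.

Answer: sub

Derivation:
Stack before ???: [13, 13, 20]
Stack after ???:  [13, -7]
Checking each choice:
  neg: produces [13, 13, 0, 19]
  sub: MATCH
  add: produces [13, 1, 19]
  rot: produces [13, 20, 0, 19]


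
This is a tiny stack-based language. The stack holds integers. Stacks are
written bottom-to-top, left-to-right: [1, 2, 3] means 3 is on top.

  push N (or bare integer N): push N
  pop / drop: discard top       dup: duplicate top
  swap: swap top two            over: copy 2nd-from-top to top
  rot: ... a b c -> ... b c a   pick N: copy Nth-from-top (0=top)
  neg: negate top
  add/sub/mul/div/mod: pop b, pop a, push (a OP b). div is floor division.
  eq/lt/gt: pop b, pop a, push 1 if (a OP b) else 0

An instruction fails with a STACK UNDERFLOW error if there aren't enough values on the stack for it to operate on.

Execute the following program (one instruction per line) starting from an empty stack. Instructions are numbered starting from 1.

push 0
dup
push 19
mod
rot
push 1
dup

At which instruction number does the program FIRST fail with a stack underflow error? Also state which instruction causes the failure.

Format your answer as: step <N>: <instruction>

Step 1 ('push 0'): stack = [0], depth = 1
Step 2 ('dup'): stack = [0, 0], depth = 2
Step 3 ('push 19'): stack = [0, 0, 19], depth = 3
Step 4 ('mod'): stack = [0, 0], depth = 2
Step 5 ('rot'): needs 3 value(s) but depth is 2 — STACK UNDERFLOW

Answer: step 5: rot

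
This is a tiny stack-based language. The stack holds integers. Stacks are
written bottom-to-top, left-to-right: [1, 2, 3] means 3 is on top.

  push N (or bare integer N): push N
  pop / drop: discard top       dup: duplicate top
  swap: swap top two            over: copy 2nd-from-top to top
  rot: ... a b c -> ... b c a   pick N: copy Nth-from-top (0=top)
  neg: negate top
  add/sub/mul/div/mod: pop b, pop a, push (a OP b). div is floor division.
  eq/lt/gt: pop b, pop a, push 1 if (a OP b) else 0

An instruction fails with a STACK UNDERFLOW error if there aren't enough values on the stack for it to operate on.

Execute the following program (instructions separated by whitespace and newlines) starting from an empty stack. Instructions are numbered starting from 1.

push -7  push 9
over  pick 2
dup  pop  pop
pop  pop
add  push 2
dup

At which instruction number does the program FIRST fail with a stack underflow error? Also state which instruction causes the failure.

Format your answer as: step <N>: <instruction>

Answer: step 10: add

Derivation:
Step 1 ('push -7'): stack = [-7], depth = 1
Step 2 ('push 9'): stack = [-7, 9], depth = 2
Step 3 ('over'): stack = [-7, 9, -7], depth = 3
Step 4 ('pick 2'): stack = [-7, 9, -7, -7], depth = 4
Step 5 ('dup'): stack = [-7, 9, -7, -7, -7], depth = 5
Step 6 ('pop'): stack = [-7, 9, -7, -7], depth = 4
Step 7 ('pop'): stack = [-7, 9, -7], depth = 3
Step 8 ('pop'): stack = [-7, 9], depth = 2
Step 9 ('pop'): stack = [-7], depth = 1
Step 10 ('add'): needs 2 value(s) but depth is 1 — STACK UNDERFLOW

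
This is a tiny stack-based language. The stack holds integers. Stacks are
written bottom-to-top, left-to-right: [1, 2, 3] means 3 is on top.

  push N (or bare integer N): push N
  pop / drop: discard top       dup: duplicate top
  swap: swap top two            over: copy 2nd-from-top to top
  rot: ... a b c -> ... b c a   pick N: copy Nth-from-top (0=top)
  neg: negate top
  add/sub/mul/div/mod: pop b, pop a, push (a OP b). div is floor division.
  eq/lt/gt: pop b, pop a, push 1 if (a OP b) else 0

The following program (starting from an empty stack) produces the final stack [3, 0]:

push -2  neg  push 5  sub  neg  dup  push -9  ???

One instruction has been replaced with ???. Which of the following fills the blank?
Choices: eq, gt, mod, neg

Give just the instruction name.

Stack before ???: [3, 3, -9]
Stack after ???:  [3, 0]
Checking each choice:
  eq: MATCH
  gt: produces [3, 1]
  mod: produces [3, -6]
  neg: produces [3, 3, 9]


Answer: eq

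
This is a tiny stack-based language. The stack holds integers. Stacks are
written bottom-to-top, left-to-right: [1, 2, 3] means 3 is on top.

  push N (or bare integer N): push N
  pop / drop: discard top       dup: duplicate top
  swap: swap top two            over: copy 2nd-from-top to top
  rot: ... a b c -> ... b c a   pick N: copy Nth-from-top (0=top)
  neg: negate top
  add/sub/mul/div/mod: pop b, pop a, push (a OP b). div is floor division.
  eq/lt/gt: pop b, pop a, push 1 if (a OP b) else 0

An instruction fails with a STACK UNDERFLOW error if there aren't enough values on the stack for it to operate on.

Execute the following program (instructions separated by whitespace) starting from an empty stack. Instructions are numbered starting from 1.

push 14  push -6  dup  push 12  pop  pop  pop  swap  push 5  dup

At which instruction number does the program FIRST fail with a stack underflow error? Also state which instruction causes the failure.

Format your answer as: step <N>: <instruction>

Answer: step 8: swap

Derivation:
Step 1 ('push 14'): stack = [14], depth = 1
Step 2 ('push -6'): stack = [14, -6], depth = 2
Step 3 ('dup'): stack = [14, -6, -6], depth = 3
Step 4 ('push 12'): stack = [14, -6, -6, 12], depth = 4
Step 5 ('pop'): stack = [14, -6, -6], depth = 3
Step 6 ('pop'): stack = [14, -6], depth = 2
Step 7 ('pop'): stack = [14], depth = 1
Step 8 ('swap'): needs 2 value(s) but depth is 1 — STACK UNDERFLOW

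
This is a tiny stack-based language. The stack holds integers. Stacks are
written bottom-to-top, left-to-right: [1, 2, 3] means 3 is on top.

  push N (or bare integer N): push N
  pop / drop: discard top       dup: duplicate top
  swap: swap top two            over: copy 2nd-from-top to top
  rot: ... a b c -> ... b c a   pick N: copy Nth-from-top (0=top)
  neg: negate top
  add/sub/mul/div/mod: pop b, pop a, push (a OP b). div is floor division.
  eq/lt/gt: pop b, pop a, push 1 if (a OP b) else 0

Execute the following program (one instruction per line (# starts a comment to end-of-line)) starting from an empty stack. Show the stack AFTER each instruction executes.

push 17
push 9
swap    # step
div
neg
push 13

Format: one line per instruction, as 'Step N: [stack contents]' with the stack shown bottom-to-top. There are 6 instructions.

Step 1: [17]
Step 2: [17, 9]
Step 3: [9, 17]
Step 4: [0]
Step 5: [0]
Step 6: [0, 13]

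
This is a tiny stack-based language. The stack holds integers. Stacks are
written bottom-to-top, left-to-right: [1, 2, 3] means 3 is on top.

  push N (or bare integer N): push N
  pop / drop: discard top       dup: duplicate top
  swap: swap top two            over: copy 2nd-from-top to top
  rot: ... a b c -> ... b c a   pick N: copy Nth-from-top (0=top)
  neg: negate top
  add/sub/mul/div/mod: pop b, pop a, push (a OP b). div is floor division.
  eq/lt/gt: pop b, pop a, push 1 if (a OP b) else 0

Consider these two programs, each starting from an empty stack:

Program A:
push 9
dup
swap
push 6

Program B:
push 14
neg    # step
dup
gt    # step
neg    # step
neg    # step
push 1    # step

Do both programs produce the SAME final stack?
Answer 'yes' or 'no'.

Program A trace:
  After 'push 9': [9]
  After 'dup': [9, 9]
  After 'swap': [9, 9]
  After 'push 6': [9, 9, 6]
Program A final stack: [9, 9, 6]

Program B trace:
  After 'push 14': [14]
  After 'neg': [-14]
  After 'dup': [-14, -14]
  After 'gt': [0]
  After 'neg': [0]
  After 'neg': [0]
  After 'push 1': [0, 1]
Program B final stack: [0, 1]
Same: no

Answer: no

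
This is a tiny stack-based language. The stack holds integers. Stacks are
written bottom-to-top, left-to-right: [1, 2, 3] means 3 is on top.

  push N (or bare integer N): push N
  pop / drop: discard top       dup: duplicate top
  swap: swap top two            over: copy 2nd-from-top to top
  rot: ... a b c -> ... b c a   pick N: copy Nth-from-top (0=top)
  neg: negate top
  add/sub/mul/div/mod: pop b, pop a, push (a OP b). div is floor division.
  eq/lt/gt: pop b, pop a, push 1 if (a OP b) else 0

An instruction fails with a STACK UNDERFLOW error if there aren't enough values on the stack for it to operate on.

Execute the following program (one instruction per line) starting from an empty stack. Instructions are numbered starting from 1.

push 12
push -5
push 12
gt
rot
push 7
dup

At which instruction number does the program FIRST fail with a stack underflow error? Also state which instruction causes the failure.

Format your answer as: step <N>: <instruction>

Step 1 ('push 12'): stack = [12], depth = 1
Step 2 ('push -5'): stack = [12, -5], depth = 2
Step 3 ('push 12'): stack = [12, -5, 12], depth = 3
Step 4 ('gt'): stack = [12, 0], depth = 2
Step 5 ('rot'): needs 3 value(s) but depth is 2 — STACK UNDERFLOW

Answer: step 5: rot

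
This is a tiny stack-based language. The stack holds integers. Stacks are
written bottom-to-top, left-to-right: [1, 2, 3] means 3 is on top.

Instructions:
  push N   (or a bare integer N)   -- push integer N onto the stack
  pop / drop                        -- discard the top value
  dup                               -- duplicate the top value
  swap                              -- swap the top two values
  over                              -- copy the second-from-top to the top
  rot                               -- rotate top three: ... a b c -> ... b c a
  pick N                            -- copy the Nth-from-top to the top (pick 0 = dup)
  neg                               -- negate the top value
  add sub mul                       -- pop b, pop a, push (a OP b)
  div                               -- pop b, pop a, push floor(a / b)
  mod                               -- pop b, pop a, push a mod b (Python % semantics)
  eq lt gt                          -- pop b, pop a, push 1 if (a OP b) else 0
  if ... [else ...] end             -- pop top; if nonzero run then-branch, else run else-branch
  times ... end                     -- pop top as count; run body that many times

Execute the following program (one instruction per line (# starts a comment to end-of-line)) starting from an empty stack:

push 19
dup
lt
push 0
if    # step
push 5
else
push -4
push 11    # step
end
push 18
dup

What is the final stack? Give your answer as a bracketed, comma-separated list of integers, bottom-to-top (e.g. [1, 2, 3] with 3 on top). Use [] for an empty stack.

After 'push 19': [19]
After 'dup': [19, 19]
After 'lt': [0]
After 'push 0': [0, 0]
After 'if': [0]
After 'push -4': [0, -4]
After 'push 11': [0, -4, 11]
After 'push 18': [0, -4, 11, 18]
After 'dup': [0, -4, 11, 18, 18]

Answer: [0, -4, 11, 18, 18]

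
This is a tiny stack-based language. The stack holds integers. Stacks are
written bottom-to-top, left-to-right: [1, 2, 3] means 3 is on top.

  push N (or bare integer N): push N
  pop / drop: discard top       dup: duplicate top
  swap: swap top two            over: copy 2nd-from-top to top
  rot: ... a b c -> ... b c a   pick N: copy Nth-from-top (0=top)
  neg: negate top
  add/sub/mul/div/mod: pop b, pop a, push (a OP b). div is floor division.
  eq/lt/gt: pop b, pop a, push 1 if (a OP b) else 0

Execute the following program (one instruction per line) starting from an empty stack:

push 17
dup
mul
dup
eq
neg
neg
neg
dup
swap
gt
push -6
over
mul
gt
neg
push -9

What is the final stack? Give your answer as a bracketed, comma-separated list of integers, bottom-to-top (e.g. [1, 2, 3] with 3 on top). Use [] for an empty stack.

Answer: [0, -9]

Derivation:
After 'push 17': [17]
After 'dup': [17, 17]
After 'mul': [289]
After 'dup': [289, 289]
After 'eq': [1]
After 'neg': [-1]
After 'neg': [1]
After 'neg': [-1]
After 'dup': [-1, -1]
After 'swap': [-1, -1]
After 'gt': [0]
After 'push -6': [0, -6]
After 'over': [0, -6, 0]
After 'mul': [0, 0]
After 'gt': [0]
After 'neg': [0]
After 'push -9': [0, -9]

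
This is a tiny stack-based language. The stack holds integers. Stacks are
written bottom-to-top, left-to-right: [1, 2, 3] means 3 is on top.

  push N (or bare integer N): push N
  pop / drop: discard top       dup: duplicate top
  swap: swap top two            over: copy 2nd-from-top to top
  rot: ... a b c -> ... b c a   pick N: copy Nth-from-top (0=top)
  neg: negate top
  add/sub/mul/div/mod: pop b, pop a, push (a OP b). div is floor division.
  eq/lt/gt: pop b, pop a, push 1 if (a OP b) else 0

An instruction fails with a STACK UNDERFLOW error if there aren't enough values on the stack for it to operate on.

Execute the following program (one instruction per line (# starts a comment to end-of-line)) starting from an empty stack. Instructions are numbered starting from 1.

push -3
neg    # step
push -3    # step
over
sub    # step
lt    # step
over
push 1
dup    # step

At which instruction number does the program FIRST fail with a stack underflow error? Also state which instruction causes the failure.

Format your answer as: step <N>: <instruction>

Answer: step 7: over

Derivation:
Step 1 ('push -3'): stack = [-3], depth = 1
Step 2 ('neg'): stack = [3], depth = 1
Step 3 ('push -3'): stack = [3, -3], depth = 2
Step 4 ('over'): stack = [3, -3, 3], depth = 3
Step 5 ('sub'): stack = [3, -6], depth = 2
Step 6 ('lt'): stack = [0], depth = 1
Step 7 ('over'): needs 2 value(s) but depth is 1 — STACK UNDERFLOW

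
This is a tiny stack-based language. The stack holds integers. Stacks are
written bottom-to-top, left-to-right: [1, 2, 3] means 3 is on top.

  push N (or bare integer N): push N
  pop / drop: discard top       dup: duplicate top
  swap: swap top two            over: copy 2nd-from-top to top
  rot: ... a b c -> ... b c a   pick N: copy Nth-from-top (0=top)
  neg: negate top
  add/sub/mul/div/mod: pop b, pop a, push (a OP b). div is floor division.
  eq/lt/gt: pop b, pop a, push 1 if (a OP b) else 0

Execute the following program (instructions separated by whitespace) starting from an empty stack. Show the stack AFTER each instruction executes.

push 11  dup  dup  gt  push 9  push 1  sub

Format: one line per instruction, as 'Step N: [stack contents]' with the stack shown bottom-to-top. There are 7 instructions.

Step 1: [11]
Step 2: [11, 11]
Step 3: [11, 11, 11]
Step 4: [11, 0]
Step 5: [11, 0, 9]
Step 6: [11, 0, 9, 1]
Step 7: [11, 0, 8]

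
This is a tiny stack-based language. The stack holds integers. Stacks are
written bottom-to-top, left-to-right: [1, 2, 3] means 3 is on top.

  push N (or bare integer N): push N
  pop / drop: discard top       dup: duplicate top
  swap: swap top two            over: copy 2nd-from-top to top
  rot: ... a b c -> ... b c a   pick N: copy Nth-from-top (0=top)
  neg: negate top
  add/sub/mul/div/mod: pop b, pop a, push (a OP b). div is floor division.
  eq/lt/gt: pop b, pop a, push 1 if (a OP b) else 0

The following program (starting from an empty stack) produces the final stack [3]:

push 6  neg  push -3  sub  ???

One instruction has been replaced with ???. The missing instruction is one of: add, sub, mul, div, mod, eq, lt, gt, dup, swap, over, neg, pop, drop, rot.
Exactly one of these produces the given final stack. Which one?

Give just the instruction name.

Stack before ???: [-3]
Stack after ???:  [3]
The instruction that transforms [-3] -> [3] is: neg

Answer: neg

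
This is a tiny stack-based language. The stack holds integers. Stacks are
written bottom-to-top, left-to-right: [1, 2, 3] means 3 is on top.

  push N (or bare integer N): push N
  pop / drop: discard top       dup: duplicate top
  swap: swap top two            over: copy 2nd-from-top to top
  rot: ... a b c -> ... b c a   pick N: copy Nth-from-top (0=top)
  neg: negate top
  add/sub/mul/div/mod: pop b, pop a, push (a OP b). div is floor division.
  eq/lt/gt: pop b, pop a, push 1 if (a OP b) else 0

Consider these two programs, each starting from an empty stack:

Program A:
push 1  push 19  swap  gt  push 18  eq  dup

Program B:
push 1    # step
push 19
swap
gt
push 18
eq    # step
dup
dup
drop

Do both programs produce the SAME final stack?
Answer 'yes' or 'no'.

Answer: yes

Derivation:
Program A trace:
  After 'push 1': [1]
  After 'push 19': [1, 19]
  After 'swap': [19, 1]
  After 'gt': [1]
  After 'push 18': [1, 18]
  After 'eq': [0]
  After 'dup': [0, 0]
Program A final stack: [0, 0]

Program B trace:
  After 'push 1': [1]
  After 'push 19': [1, 19]
  After 'swap': [19, 1]
  After 'gt': [1]
  After 'push 18': [1, 18]
  After 'eq': [0]
  After 'dup': [0, 0]
  After 'dup': [0, 0, 0]
  After 'drop': [0, 0]
Program B final stack: [0, 0]
Same: yes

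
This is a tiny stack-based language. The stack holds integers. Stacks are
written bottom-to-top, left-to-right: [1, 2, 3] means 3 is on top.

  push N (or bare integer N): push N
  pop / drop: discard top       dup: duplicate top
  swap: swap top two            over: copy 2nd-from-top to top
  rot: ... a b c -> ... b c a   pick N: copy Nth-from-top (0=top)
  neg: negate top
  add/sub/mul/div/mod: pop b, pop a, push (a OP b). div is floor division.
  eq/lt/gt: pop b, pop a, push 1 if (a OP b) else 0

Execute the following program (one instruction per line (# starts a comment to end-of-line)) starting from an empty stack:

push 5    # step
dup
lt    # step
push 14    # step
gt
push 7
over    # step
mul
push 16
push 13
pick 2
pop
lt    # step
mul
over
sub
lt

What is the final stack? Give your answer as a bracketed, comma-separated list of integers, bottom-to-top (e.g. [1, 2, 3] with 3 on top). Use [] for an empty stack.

Answer: [0]

Derivation:
After 'push 5': [5]
After 'dup': [5, 5]
After 'lt': [0]
After 'push 14': [0, 14]
After 'gt': [0]
After 'push 7': [0, 7]
After 'over': [0, 7, 0]
After 'mul': [0, 0]
After 'push 16': [0, 0, 16]
After 'push 13': [0, 0, 16, 13]
After 'pick 2': [0, 0, 16, 13, 0]
After 'pop': [0, 0, 16, 13]
After 'lt': [0, 0, 0]
After 'mul': [0, 0]
After 'over': [0, 0, 0]
After 'sub': [0, 0]
After 'lt': [0]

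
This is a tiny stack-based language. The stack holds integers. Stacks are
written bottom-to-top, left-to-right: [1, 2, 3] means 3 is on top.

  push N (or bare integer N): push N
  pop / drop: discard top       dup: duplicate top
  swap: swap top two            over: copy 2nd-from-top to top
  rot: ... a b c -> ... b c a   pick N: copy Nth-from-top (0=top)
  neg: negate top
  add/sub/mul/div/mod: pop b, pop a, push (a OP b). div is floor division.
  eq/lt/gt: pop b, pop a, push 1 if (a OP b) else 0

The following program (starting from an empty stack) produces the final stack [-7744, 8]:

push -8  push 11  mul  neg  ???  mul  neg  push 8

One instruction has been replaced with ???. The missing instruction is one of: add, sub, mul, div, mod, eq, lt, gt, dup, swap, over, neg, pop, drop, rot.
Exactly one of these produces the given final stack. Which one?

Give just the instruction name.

Answer: dup

Derivation:
Stack before ???: [88]
Stack after ???:  [88, 88]
The instruction that transforms [88] -> [88, 88] is: dup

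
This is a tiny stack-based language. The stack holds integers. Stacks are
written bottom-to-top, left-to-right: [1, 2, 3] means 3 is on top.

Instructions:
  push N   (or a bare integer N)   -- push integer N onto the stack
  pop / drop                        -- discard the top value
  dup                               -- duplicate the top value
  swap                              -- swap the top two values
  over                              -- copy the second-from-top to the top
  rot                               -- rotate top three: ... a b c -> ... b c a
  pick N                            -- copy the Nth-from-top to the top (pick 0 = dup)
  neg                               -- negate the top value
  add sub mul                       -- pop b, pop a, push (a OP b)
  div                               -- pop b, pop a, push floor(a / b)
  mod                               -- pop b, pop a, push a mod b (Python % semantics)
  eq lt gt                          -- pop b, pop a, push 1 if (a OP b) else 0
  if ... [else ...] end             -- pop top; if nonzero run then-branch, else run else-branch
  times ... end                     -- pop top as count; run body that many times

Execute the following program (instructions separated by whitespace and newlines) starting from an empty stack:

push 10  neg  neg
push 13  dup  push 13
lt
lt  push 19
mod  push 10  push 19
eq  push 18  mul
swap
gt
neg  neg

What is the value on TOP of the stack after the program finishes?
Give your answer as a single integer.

Answer: 0

Derivation:
After 'push 10': [10]
After 'neg': [-10]
After 'neg': [10]
After 'push 13': [10, 13]
After 'dup': [10, 13, 13]
After 'push 13': [10, 13, 13, 13]
After 'lt': [10, 13, 0]
After 'lt': [10, 0]
After 'push 19': [10, 0, 19]
After 'mod': [10, 0]
After 'push 10': [10, 0, 10]
After 'push 19': [10, 0, 10, 19]
After 'eq': [10, 0, 0]
After 'push 18': [10, 0, 0, 18]
After 'mul': [10, 0, 0]
After 'swap': [10, 0, 0]
After 'gt': [10, 0]
After 'neg': [10, 0]
After 'neg': [10, 0]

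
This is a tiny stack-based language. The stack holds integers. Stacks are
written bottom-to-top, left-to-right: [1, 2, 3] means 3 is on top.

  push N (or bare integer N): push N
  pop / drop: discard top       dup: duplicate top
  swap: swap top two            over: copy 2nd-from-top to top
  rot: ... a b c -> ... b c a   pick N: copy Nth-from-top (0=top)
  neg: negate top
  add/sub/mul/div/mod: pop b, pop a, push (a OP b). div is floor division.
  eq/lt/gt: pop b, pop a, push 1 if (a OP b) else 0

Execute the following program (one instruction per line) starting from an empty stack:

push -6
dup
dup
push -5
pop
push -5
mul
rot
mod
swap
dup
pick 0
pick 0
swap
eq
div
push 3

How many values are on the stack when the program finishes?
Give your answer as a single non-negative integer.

Answer: 4

Derivation:
After 'push -6': stack = [-6] (depth 1)
After 'dup': stack = [-6, -6] (depth 2)
After 'dup': stack = [-6, -6, -6] (depth 3)
After 'push -5': stack = [-6, -6, -6, -5] (depth 4)
After 'pop': stack = [-6, -6, -6] (depth 3)
After 'push -5': stack = [-6, -6, -6, -5] (depth 4)
After 'mul': stack = [-6, -6, 30] (depth 3)
After 'rot': stack = [-6, 30, -6] (depth 3)
After 'mod': stack = [-6, 0] (depth 2)
After 'swap': stack = [0, -6] (depth 2)
After 'dup': stack = [0, -6, -6] (depth 3)
After 'pick 0': stack = [0, -6, -6, -6] (depth 4)
After 'pick 0': stack = [0, -6, -6, -6, -6] (depth 5)
After 'swap': stack = [0, -6, -6, -6, -6] (depth 5)
After 'eq': stack = [0, -6, -6, 1] (depth 4)
After 'div': stack = [0, -6, -6] (depth 3)
After 'push 3': stack = [0, -6, -6, 3] (depth 4)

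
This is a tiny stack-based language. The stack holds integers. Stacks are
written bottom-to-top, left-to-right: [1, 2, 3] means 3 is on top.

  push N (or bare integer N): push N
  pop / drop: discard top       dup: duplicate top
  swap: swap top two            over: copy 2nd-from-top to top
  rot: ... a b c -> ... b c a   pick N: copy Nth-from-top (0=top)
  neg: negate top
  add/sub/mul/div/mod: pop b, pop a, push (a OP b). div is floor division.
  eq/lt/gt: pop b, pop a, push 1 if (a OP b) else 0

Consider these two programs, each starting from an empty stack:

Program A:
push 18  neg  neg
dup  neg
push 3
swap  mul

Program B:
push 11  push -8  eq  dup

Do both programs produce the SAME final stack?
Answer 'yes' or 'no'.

Answer: no

Derivation:
Program A trace:
  After 'push 18': [18]
  After 'neg': [-18]
  After 'neg': [18]
  After 'dup': [18, 18]
  After 'neg': [18, -18]
  After 'push 3': [18, -18, 3]
  After 'swap': [18, 3, -18]
  After 'mul': [18, -54]
Program A final stack: [18, -54]

Program B trace:
  After 'push 11': [11]
  After 'push -8': [11, -8]
  After 'eq': [0]
  After 'dup': [0, 0]
Program B final stack: [0, 0]
Same: no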